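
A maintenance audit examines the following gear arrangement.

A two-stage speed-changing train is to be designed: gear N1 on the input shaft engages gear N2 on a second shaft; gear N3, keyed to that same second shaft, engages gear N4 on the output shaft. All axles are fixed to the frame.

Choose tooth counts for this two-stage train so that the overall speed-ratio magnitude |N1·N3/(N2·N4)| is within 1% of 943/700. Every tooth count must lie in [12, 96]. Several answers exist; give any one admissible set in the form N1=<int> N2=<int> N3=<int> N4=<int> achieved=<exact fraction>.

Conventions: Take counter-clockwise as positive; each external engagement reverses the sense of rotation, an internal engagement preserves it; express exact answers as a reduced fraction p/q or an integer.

design class (target 943/700): fixed-axis compound train
target = 943/700 in lowest terms: an exact hit needs N1·N3 = k·943 and N2·N4 = k·700 for one integer k, every count in [12, 96]; additionally prefer no 1:1 stage (N1 ≠ N2, N3 ≠ N4)
k = 1: N1·N3 = 943 = 23·41, N2·N4 = 700 = 14·50
achieved = 23·41/(14·50) = 943/700; |achieved − target| = 0 ≤ 943/70000 ✓

N1=23 N2=14 N3=41 N4=50 achieved=943/700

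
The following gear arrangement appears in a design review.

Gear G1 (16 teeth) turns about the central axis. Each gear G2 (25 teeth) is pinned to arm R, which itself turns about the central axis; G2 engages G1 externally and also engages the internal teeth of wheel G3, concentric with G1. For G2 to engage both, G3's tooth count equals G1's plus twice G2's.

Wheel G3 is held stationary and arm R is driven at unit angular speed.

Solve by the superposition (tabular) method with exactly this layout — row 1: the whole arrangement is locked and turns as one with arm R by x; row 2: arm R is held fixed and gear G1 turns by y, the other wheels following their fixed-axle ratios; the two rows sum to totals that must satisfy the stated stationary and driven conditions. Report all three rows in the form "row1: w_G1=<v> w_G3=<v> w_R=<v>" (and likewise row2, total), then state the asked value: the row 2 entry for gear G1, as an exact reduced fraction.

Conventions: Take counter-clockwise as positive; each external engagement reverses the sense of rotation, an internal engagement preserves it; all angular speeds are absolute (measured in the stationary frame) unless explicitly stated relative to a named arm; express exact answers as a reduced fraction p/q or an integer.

class = planetary set [G3 = 16+2·25 = 66; Willis about the carrier]
row 1 (train locked, turned with arm): all members turn x
row 2 (arm held, sun turns y): ω_ring = −(16/66)·y, ω_arm = 0
boundary: total ω_ring = x − (16/66)·y = 0 and total ω_arm = x = 1  ⇒  y = 33/8, x = 1
row 2 ring = −(16/66)·33/8 = -1
totals (row 1 + row 2): sun 1 + 33/8 = 41/8, ring 1 + (-1) = 0, arm 1 + 0 = 1
asked cell (row2, sun) = 33/8

row1: w_G1=1 w_G3=1 w_R=1
row2: w_G1=33/8 w_G3=-1 w_R=0
total: w_G1=41/8 w_G3=0 w_R=1
asked value: 33/8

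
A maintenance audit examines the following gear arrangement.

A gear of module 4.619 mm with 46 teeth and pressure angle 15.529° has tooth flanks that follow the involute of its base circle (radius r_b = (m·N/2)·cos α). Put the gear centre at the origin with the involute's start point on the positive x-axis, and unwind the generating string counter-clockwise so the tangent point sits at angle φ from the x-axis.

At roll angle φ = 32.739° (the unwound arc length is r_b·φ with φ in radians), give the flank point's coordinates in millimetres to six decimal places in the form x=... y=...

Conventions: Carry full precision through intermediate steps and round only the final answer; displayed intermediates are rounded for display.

x=117.729560 y=6.160072

topology: single-mesh involute geometry — m = 4.619, N = 46
pitch radius r_p = m·N/2 = 4.619·46/2 = 106.237000
base radius r_b = r_p·cos α = 106.237000·cos 15.529° = 102.358826
roll angle φ = 32.739° = 0.57140334 rad
x = r_b·(cos φ + φ·sin φ) = 117.729560
y = r_b·(sin φ − φ·cos φ) = 6.160072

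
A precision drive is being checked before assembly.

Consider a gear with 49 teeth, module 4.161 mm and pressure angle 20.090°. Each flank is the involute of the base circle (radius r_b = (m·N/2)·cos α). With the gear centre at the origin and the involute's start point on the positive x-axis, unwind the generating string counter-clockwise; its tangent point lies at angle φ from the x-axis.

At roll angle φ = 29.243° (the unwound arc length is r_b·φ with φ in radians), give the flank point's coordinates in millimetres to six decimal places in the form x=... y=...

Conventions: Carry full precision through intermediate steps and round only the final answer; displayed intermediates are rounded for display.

x=107.411268 y=4.133536

recognized (one wheel, involute flank): single-mesh tooth geometry, m = 4.161, N = 49
pitch radius r_p = m·N/2 = 4.161·49/2 = 101.944500
base radius r_b = r_p·cos α = 101.944500·cos 20.090° = 95.741607
roll angle φ = 29.243° = 0.51038663 rad
x = r_b·(cos φ + φ·sin φ) = 107.411268
y = r_b·(sin φ − φ·cos φ) = 4.133536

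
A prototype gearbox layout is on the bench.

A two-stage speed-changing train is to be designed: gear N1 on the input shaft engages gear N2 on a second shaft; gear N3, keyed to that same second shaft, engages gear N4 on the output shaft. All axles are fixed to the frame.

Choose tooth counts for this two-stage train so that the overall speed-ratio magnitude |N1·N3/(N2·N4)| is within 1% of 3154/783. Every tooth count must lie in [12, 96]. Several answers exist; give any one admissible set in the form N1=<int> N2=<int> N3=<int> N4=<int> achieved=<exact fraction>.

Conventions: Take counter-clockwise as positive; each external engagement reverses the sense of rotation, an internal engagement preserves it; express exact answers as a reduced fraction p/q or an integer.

topology: fixed-axis compound train — 2 stages, target 3154/783
target = 3154/783 in lowest terms: an exact hit needs N1·N3 = k·3154 and N2·N4 = k·783 for one integer k, every count in [12, 96]; additionally prefer no 1:1 stage (N1 ≠ N2, N3 ≠ N4)
k = 1: N1·N3 = 3154 = 38·83, N2·N4 = 783 = 27·29
achieved = 38·83/(27·29) = 3154/783; |achieved − target| = 0 ≤ 1577/39150 ✓

N1=38 N2=27 N3=83 N4=29 achieved=3154/783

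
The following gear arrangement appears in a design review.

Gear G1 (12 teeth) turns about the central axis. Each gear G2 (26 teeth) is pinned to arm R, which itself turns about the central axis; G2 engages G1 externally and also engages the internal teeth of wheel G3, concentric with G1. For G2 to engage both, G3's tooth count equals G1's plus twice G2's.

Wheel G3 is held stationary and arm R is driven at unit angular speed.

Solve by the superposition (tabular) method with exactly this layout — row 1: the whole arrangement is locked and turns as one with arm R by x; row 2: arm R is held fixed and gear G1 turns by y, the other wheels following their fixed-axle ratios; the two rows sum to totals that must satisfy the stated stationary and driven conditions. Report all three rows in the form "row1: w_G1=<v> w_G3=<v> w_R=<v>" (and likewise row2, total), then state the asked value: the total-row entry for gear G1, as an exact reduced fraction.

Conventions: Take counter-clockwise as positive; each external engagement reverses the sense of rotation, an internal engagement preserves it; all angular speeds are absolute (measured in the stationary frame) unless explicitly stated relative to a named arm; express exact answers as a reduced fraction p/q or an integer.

class = planetary set [G3 = 12+2·26 = 64; Willis about the carrier]
superposition row 1 [locked train]: every member turns x
row 2: sun turns y, ring = −(12/64)·y, arm 0
boundary: total ω_ring = x − (12/64)·y = 0 and total ω_arm = x = 1  ⇒  y = 16/3, x = 1
row 2 ring = −(12/64)·16/3 = -1
totals (row 1 + row 2): sun 1 + 16/3 = 19/3, ring 1 + (-1) = 0, arm 1 + 0 = 1
asked cell (total, sun) = 19/3

row1: w_G1=1 w_G3=1 w_R=1
row2: w_G1=16/3 w_G3=-1 w_R=0
total: w_G1=19/3 w_G3=0 w_R=1
asked value: 19/3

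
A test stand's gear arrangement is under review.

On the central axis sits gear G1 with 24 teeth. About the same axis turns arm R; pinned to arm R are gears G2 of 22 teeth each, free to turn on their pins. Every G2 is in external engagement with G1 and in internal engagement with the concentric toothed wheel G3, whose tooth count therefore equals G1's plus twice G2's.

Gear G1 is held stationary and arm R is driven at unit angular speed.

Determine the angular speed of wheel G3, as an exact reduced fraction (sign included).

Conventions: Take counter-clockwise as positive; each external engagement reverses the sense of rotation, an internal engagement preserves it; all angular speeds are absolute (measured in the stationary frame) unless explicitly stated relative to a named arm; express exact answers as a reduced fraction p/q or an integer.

23/17

recognized (axles ride arm R): planetary set, 24/22/68 teeth
ring teeth: 24 + 2·22 = 68
24(ω_sun−ω_arm) = −68(ω_ring−ω_arm),  ω_sun = 0, ω_arm = 1
ω_ring = 1 − (24/68)(0−1) = 23/17
exact speed ratio = 23/17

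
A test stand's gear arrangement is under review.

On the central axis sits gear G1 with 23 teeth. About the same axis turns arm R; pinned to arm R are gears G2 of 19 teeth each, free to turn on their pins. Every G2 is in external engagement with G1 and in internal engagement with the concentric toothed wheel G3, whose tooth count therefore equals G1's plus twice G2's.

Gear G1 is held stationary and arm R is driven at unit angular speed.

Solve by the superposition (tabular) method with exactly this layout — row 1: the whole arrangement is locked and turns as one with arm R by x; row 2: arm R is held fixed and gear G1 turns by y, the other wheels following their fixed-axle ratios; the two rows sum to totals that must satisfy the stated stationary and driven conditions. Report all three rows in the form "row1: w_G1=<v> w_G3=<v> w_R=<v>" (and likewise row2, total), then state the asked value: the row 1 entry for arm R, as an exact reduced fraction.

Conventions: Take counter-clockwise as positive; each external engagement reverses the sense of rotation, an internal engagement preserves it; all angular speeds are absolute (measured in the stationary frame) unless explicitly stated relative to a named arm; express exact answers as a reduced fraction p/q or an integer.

row1: w_G1=1 w_G3=1 w_R=1
row2: w_G1=-1 w_G3=23/61 w_R=0
total: w_G1=0 w_G3=84/61 w_R=1
asked value: 1

class = planetary set [G3 = 23+2·19 = 61; Willis about the carrier]
superposition row 1 [locked train]: every member turns x
row 2: sun turns y, ring = −(23/61)·y, arm 0
boundary: total ω_sun = x + y = 0 and total ω_arm = x = 1  ⇒  y = -1, x = 1
row 2 ring = −(23/61)·(-1) = 23/61
totals (row 1 + row 2): sun 1 + (-1) = 0, ring 1 + 23/61 = 84/61, arm 1 + 0 = 1
asked cell (row1, arm) = 1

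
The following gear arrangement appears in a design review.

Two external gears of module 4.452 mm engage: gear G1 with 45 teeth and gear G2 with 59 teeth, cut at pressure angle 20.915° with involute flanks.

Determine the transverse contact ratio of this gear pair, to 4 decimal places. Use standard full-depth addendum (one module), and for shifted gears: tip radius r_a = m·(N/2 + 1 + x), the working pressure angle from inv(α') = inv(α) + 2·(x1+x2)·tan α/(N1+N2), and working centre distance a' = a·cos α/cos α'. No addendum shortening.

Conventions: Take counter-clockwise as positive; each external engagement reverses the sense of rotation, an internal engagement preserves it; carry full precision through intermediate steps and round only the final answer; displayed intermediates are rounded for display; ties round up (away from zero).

recognized (one external pair, fixed centres): single-mesh tooth geometry, m = 4.452, N1 = 45, N2 = 59
base radii: r_b1 = 93.569904, r_b2 = 122.680540
tip radii: r_a1 = 104.622000, r_a2 = 135.786000
no profile shift: α' = α, a' = a
action lengths: √(r_a1²−r_b1²) = 46.802094, √(r_a2²−r_b2²) = 58.200711
base pitch p_b = π·m·cos α = 13.064823
CR = (46.802094 + 58.200711 − 231.504000·sin 20.91500°)/13.064823 = 1.711459
contact ratio ≈ 1.7115

1.7115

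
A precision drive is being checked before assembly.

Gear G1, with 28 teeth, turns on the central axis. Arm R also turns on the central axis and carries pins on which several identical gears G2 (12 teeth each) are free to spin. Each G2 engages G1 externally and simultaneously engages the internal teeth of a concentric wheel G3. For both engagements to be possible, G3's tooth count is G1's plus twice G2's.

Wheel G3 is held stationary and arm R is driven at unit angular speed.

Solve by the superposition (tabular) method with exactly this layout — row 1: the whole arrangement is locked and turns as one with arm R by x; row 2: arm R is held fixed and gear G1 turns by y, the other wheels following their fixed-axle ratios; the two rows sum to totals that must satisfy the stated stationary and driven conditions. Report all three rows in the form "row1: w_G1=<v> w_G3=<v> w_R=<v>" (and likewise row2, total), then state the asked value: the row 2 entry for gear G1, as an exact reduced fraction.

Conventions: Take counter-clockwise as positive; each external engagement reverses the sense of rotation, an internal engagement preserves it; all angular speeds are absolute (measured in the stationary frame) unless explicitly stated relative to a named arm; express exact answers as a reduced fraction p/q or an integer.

row1: w_G1=1 w_G3=1 w_R=1
row2: w_G1=13/7 w_G3=-1 w_R=0
total: w_G1=20/7 w_G3=0 w_R=1
asked value: 13/7

topology: planetary set — G1 28T / G2 12T / G3 52T, arm = carrier (Willis)
superposition row 1 [locked train]: every member turns x
row 2 (arm held, sun turns y): ω_ring = −(28/52)·y, ω_arm = 0
boundary: total ω_ring = x − (28/52)·y = 0 and total ω_arm = x = 1  ⇒  y = 13/7, x = 1
row 2 ring = −(28/52)·13/7 = -1
totals (row 1 + row 2): sun 1 + 13/7 = 20/7, ring 1 + (-1) = 0, arm 1 + 0 = 1
asked cell (row2, sun) = 13/7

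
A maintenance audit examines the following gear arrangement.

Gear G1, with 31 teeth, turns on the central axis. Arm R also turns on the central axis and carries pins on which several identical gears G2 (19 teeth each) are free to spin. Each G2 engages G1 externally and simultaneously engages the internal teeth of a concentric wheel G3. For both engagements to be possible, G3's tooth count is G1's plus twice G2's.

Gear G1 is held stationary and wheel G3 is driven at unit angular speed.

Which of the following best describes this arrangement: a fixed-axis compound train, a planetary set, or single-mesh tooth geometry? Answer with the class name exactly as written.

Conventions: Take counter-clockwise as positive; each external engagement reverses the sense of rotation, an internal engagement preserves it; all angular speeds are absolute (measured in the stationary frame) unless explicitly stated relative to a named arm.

class = planetary set [G3 = 31+2·19 = 69; Willis about the carrier]
classification: planetary set

planetary set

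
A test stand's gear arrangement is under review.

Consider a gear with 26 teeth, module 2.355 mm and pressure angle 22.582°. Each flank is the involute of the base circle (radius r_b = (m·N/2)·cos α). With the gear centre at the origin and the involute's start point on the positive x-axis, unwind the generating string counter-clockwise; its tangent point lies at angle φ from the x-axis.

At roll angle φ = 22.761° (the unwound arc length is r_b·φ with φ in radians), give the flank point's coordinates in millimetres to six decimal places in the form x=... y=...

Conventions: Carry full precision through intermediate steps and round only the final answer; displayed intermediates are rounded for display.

x=30.411029 y=0.581443

single-mesh involute tooth geometry (26T wheel at module 2.355)
pitch radius r_p = m·N/2 = 2.355·26/2 = 30.615000
base radius r_b = r_p·cos α = 30.615000·cos 22.582° = 28.267776
roll angle φ = 22.761° = 0.39725439 rad
x = r_b·(cos φ + φ·sin φ) = 30.411029
y = r_b·(sin φ − φ·cos φ) = 0.581443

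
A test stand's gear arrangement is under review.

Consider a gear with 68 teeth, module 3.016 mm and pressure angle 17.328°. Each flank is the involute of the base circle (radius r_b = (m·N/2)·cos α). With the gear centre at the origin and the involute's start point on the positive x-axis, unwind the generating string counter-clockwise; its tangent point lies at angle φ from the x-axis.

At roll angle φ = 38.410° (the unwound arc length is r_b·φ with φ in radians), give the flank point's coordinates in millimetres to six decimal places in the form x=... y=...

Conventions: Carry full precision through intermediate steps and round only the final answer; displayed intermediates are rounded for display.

recognized (one wheel, involute flank): single-mesh tooth geometry, m = 3.016, N = 68
pitch radius r_p = m·N/2 = 3.016·68/2 = 102.544000
base radius r_b = r_p·cos α = 102.544000·cos 17.328° = 97.890078
roll angle φ = 38.410° = 0.67038097 rad
x = r_b·(cos φ + φ·sin φ) = 117.476156
y = r_b·(sin φ − φ·cos φ) = 9.395887

x=117.476156 y=9.395887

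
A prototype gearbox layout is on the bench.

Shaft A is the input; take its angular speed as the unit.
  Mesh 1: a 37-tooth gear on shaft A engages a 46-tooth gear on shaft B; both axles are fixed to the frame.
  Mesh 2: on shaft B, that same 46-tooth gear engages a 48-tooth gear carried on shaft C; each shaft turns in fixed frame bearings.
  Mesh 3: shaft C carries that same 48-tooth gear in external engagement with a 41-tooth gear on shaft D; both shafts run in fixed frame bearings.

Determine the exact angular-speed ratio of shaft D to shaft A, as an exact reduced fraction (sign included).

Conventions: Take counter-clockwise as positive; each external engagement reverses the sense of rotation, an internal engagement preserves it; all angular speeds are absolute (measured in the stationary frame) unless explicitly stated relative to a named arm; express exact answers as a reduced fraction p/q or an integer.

-37/41

class = fixed-axis compound train [3 meshes; 3 ratios multiply, 3 sense flips]
mesh 1 [37T→46T]: running ratio 37/46, sense −
mesh 2 [46T→48T]: running ratio 37/48, sense +
mesh 3 [48T→41T]: running ratio 37/41, sense −
ω_out/ω_in = -37/41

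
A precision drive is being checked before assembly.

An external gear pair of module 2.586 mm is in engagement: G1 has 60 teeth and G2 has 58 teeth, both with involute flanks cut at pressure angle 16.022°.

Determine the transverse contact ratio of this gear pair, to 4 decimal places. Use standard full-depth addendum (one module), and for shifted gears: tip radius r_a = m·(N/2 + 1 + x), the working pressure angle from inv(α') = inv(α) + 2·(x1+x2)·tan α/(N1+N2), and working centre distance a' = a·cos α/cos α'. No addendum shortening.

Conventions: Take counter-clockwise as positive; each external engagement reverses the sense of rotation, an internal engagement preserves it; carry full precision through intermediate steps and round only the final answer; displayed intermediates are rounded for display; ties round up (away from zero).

recognized (one external pair, fixed centres): single-mesh tooth geometry, m = 2.586, N1 = 60, N2 = 58
base radii: r_b1 = 74.566466, r_b2 = 72.080917
tip radii: r_a1 = 80.166000, r_a2 = 77.580000
no profile shift: α' = α, a' = a
action lengths: √(r_a1²−r_b1²) = 29.435178, √(r_a2²−r_b2²) = 28.687938
base pitch p_b = π·m·cos α = 7.808582
CR = (29.435178 + 28.687938 − 152.574000·sin 16.02200°)/7.808582 = 2.050527
contact ratio ≈ 2.0505

2.0505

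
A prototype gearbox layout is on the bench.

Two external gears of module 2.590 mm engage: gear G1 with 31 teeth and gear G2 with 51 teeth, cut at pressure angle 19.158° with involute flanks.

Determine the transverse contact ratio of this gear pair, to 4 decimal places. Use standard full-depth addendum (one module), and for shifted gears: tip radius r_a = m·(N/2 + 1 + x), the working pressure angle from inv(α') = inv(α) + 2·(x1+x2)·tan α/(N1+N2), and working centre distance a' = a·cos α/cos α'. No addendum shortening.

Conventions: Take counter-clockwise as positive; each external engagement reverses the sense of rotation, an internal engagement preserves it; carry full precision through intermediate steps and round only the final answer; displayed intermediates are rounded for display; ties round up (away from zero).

1.7520

single-mesh involute tooth geometry (31T engaging 51T at module 2.590)
base radii: r_b1 = 37.921657, r_b2 = 62.387242
tip radii: r_a1 = 42.735000, r_a2 = 68.635000
no profile shift: α' = α, a' = a
action lengths: √(r_a1²−r_b1²) = 19.703506, √(r_a2²−r_b2²) = 28.611103
base pitch p_b = π·m·cos α = 7.686090
CR = (19.703506 + 28.611103 − 106.190000·sin 19.15800°)/7.686090 = 1.751968
contact ratio ≈ 1.7520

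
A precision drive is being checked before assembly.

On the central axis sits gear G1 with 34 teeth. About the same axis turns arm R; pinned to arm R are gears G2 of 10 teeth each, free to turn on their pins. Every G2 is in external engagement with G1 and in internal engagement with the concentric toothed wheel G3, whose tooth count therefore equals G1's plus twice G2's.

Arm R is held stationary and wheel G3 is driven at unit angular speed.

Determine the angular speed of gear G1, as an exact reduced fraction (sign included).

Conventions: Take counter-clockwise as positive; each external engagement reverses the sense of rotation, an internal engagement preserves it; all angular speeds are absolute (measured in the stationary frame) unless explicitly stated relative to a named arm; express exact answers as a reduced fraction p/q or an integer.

planetary set (34T centre, 10T on arm, 54T internal) — Willis relation
ring teeth: 34 + 2·10 = 54
34(ω_sun−ω_arm) = −54(ω_ring−ω_arm),  ω_arm = 0, ω_ring = 1
ω_sun = 0 − (54/34)(1−0) = -27/17
exact speed ratio = -27/17

-27/17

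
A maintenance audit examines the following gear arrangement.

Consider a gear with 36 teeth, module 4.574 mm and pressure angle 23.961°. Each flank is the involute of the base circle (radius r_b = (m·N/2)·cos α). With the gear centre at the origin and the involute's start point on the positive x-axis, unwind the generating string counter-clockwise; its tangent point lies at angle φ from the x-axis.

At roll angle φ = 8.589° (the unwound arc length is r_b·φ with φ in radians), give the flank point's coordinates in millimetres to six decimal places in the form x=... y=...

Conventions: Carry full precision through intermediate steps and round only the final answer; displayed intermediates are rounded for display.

x=76.077415 y=0.084293

class = single-mesh tooth geometry [base-circle involute, m = 4.574, 36T]
pitch radius r_p = m·N/2 = 4.574·36/2 = 82.332000
base radius r_b = r_p·cos α = 82.332000·cos 23.961° = 75.236801
roll angle φ = 8.589° = 0.14990633 rad
x = r_b·(cos φ + φ·sin φ) = 76.077415
y = r_b·(sin φ − φ·cos φ) = 0.084293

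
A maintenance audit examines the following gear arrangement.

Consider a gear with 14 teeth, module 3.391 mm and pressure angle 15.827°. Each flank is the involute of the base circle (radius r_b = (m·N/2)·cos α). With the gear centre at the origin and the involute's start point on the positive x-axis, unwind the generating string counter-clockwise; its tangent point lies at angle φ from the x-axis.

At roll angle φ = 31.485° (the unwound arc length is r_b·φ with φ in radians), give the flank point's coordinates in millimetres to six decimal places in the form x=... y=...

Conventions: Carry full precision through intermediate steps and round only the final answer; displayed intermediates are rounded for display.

x=26.029203 y=1.225439

recognized (one wheel, involute flank): single-mesh tooth geometry, m = 3.391, N = 14
pitch radius r_p = m·N/2 = 3.391·14/2 = 23.737000
base radius r_b = r_p·cos α = 23.737000·cos 15.827° = 22.837120
roll angle φ = 31.485° = 0.54951691 rad
x = r_b·(cos φ + φ·sin φ) = 26.029203
y = r_b·(sin φ − φ·cos φ) = 1.225439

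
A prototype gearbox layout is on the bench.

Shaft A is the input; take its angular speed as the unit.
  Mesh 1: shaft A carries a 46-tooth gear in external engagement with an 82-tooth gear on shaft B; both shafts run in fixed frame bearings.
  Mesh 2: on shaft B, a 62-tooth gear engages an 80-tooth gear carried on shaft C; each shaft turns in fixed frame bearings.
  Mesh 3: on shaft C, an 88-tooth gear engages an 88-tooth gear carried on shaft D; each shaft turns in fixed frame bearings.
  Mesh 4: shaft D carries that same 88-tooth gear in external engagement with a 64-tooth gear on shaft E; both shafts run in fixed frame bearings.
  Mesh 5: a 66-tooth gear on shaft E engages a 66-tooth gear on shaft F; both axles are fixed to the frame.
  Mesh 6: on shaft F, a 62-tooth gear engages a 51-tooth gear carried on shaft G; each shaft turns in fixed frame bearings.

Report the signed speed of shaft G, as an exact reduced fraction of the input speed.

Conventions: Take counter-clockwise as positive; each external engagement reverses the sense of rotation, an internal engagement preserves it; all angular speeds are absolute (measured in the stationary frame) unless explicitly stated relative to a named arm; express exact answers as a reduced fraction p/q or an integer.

243133/334560

6-mesh fixed-axis compound train (all bearings frame-fixed)
mesh 1 [46T→82T]: |ω|/ω_in = 1×46/82 = 23/41, sense flips to −
mesh 2 [62T→80T]: |ω|/ω_in = (23/41)×62/80 = 713/1640, sense flips to +
mesh 3 [88T→88T]: |ω|/ω_in = (713/1640)×88/88 = 713/1640, sense flips to −
mesh 4 [88T→64T]: |ω|/ω_in = (713/1640)×88/64 = 7843/13120, sense flips to +
mesh 5 [66T→66T]: |ω|/ω_in = (7843/13120)×66/66 = 7843/13120, sense flips to −
mesh 6 [62T→51T]: |ω|/ω_in = (7843/13120)×62/51 = 243133/334560, sense flips to +
signed output speed (× input speed) = 243133/334560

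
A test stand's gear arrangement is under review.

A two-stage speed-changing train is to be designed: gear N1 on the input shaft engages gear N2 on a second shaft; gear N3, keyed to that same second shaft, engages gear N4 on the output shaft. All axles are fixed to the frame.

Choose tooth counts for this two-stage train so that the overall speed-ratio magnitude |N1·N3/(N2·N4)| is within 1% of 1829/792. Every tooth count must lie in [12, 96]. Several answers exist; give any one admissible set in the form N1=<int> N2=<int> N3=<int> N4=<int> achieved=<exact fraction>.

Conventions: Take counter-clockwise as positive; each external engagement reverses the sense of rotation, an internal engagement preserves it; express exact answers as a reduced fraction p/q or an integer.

N1=31 N2=12 N3=59 N4=66 achieved=1829/792

2-stage fixed-axis compound train for ratio 1829/792
target = 1829/792 in lowest terms: an exact hit needs N1·N3 = k·1829 and N2·N4 = k·792 for one integer k, every count in [12, 96]; additionally prefer no 1:1 stage (N1 ≠ N2, N3 ≠ N4)
k = 1: N1·N3 = 1829 = 31·59, N2·N4 = 792 = 12·66
achieved = 31·59/(12·66) = 1829/792; |achieved − target| = 0 ≤ 1829/79200 ✓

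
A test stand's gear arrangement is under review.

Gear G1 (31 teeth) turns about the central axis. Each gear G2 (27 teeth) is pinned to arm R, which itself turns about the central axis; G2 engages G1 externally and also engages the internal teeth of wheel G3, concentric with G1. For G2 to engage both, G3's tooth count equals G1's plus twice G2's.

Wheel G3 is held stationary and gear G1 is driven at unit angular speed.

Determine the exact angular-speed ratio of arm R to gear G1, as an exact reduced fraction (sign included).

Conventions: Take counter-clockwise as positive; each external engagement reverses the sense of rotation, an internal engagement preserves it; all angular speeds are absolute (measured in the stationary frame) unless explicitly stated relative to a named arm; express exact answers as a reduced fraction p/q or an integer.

31/116

planetary set (31T centre, 27T on arm, 85T internal) — Willis relation
ring teeth: 31 + 2·27 = 85
31(ω_sun−ω_arm) = −85(ω_ring−ω_arm),  ω_ring = 0, ω_sun = 1
31(1−ω_arm) = −85(0−ω_arm)  ⇒  116·ω_arm = 31  ⇒  ω_arm = 31/116
ω_out/ω_in = 31/116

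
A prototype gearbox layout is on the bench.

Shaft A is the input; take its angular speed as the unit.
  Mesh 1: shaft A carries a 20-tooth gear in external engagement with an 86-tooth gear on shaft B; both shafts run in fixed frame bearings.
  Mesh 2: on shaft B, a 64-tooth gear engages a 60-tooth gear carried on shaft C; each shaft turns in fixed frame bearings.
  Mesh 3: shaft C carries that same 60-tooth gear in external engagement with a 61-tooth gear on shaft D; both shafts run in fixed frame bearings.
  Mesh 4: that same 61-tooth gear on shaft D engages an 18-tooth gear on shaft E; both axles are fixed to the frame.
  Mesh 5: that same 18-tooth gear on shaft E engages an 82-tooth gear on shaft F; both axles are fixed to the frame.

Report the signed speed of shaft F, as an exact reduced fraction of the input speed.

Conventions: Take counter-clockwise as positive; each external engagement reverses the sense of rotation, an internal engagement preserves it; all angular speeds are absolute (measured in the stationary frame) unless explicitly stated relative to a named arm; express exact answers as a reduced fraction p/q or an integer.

5-mesh fixed-axis compound train (all bearings frame-fixed)
mesh 1 [20T→86T]: |ω|/ω_in = 1×20/86 = 10/43, sense flips to −
mesh 2 [64T→60T]: |ω|/ω_in = (10/43)×64/60 = 32/129, sense flips to +
mesh 3 [60T→61T]: |ω|/ω_in = (32/129)×60/61 = 640/2623, sense flips to −
mesh 4 [61T→18T]: |ω|/ω_in = (640/2623)×61/18 = 320/387, sense flips to +
mesh 5 [18T→82T]: |ω|/ω_in = (320/387)×18/82 = 320/1763, sense flips to −
signed output speed (× input speed) = -320/1763

-320/1763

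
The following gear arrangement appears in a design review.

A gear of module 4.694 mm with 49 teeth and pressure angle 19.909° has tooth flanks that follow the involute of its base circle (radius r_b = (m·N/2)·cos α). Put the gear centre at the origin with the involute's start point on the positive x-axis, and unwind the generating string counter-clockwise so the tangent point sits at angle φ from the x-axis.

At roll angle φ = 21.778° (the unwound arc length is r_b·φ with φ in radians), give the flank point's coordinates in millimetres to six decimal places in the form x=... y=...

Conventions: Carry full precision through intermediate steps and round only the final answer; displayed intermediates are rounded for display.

x=115.660931 y=1.950845

recognized (one wheel, involute flank): single-mesh tooth geometry, m = 4.694, N = 49
pitch radius r_p = m·N/2 = 4.694·49/2 = 115.003000
base radius r_b = r_p·cos α = 115.003000·cos 19.909° = 108.129805
roll angle φ = 21.778° = 0.38009780 rad
x = r_b·(cos φ + φ·sin φ) = 115.660931
y = r_b·(sin φ − φ·cos φ) = 1.950845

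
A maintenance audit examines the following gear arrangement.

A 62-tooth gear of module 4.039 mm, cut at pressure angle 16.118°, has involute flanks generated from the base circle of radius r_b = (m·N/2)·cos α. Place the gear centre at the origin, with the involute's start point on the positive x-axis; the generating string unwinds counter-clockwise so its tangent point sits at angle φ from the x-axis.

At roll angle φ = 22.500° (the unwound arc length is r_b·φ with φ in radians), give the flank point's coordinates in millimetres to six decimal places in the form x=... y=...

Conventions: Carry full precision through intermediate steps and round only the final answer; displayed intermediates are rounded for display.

x=129.207663 y=2.390925

recognized (one wheel, involute flank): single-mesh tooth geometry, m = 4.039, N = 62
pitch radius r_p = m·N/2 = 4.039·62/2 = 125.209000
base radius r_b = r_p·cos α = 125.209000·cos 16.118° = 120.287283
roll angle φ = 22.500° = 0.39269908 rad
x = r_b·(cos φ + φ·sin φ) = 129.207663
y = r_b·(sin φ − φ·cos φ) = 2.390925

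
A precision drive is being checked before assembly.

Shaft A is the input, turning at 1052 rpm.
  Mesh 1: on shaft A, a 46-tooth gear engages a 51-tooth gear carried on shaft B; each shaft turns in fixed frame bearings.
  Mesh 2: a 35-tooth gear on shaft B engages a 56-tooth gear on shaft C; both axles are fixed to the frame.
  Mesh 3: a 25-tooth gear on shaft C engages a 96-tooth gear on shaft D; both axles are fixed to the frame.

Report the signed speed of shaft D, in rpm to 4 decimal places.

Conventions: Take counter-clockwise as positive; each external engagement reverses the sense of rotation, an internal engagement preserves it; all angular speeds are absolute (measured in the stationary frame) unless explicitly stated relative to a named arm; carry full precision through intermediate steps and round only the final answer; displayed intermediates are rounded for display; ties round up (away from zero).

-154.4373 rpm

3-mesh fixed-axis compound train (all bearings frame-fixed)
mesh 1 [46T→51T]: ω = 1052.0000×46/51 = 948.8627 rpm, sense flips to −
mesh 2 [35T→56T]: ω = 948.8627×35/56 = 593.0392 rpm, sense flips to +
mesh 3 [25T→96T]: ω = 593.0392×25/96 = 154.4373 rpm, sense flips to −
signed output speed = -154.4373 rpm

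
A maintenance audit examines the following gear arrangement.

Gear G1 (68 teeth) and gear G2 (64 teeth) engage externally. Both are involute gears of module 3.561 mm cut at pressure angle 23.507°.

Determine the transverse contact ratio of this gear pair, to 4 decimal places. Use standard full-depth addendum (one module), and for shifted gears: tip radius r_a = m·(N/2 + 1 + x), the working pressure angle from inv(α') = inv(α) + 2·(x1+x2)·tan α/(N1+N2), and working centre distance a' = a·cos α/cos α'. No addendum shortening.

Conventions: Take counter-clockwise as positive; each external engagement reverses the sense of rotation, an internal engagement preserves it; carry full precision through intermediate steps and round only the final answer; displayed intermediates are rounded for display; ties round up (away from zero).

1.6227

topology: single-mesh involute geometry — m = 3.561, 68T/64T pair
base radii: r_b1 = 111.026232, r_b2 = 104.495277
tip radii: r_a1 = 124.635000, r_a2 = 117.513000
no profile shift: α' = α, a' = a
action lengths: √(r_a1²−r_b1²) = 56.630901, √(r_a2²−r_b2²) = 53.759112
base pitch p_b = π·m·cos α = 10.258800
CR = (56.630901 + 53.759112 − 235.026000·sin 23.50700°)/10.258800 = 1.622732
contact ratio ≈ 1.6227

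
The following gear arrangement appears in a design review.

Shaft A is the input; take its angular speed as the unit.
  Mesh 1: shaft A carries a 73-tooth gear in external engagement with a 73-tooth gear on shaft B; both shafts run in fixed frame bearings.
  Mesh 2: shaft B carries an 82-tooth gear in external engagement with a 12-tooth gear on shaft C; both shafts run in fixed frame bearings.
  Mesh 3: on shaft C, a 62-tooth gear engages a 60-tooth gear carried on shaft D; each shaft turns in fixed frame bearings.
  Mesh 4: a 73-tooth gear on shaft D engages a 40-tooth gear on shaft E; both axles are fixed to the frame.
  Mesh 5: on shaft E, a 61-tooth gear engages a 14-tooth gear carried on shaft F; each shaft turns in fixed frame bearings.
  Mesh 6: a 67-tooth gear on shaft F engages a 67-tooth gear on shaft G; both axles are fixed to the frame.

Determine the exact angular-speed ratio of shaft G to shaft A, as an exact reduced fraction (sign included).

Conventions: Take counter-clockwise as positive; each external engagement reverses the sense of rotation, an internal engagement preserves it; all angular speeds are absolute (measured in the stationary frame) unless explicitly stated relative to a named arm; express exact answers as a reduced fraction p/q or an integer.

5659763/100800

class = fixed-axis compound train [6 meshes; 6 ratios multiply, 6 sense flips]
mesh 1 [73T→73T]: running ratio 1, sense −
mesh 2 [82T→12T]: running ratio 41/6, sense +
mesh 3 [62T→60T]: running ratio 1271/180, sense −
mesh 4 [73T→40T]: running ratio 92783/7200, sense +
mesh 5 [61T→14T]: running ratio 5659763/100800, sense −
mesh 6 [67T→67T]: running ratio 5659763/100800, sense +
ω_out/ω_in = 5659763/100800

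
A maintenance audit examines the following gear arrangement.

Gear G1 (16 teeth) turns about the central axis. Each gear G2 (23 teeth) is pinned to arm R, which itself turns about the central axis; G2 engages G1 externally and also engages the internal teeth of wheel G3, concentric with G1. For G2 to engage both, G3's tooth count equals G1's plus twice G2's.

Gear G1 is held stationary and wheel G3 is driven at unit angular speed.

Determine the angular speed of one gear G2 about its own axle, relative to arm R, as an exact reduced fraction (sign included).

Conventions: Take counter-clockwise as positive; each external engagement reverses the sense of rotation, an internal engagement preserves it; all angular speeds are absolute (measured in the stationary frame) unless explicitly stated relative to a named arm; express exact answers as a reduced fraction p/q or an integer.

496/897

planetary set (16T centre, 23T on arm, 62T internal) — Willis relation
ring teeth: 16 + 2·23 = 62
16(ω_sun−ω_arm) = −62(ω_ring−ω_arm),  ω_sun = 0, ω_ring = 1
16(0−ω_arm) = −62(1−ω_arm)  ⇒  78·ω_arm = 62  ⇒  ω_arm = 31/39
sun–planet mesh: 16·(0−31/39) = −23·(ω_p−ω_arm)  ⇒  ω_p−ω_arm = 496/897
exact speed ratio = 496/897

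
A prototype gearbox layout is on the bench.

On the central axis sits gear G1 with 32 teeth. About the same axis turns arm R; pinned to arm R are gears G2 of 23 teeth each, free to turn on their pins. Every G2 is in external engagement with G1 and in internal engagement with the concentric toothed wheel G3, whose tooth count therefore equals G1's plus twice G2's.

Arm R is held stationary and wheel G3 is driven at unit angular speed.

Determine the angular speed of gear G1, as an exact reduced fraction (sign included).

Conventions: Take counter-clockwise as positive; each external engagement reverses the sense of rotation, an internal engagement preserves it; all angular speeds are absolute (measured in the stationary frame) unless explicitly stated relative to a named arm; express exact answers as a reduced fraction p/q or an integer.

recognized (axles ride arm R): planetary set, 32/23/78 teeth
ring teeth: 32 + 2·23 = 78
32(ω_sun−ω_arm) = −78(ω_ring−ω_arm),  ω_arm = 0, ω_ring = 1
ω_sun = 0 − (78/32)(1−0) = -39/16
exact speed ratio = -39/16

-39/16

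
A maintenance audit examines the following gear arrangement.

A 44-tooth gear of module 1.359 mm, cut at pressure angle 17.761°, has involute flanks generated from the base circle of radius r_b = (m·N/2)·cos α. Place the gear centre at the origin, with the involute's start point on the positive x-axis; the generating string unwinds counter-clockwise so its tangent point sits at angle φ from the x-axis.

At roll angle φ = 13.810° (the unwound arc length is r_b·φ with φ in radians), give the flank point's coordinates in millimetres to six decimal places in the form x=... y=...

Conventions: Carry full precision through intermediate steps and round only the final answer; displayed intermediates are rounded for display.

x=29.288081 y=0.132129

single-mesh involute tooth geometry (44T wheel at module 1.359)
pitch radius r_p = m·N/2 = 1.359·44/2 = 29.898000
base radius r_b = r_p·cos α = 29.898000·cos 17.761° = 28.472979
roll angle φ = 13.810° = 0.24102997 rad
x = r_b·(cos φ + φ·sin φ) = 29.288081
y = r_b·(sin φ − φ·cos φ) = 0.132129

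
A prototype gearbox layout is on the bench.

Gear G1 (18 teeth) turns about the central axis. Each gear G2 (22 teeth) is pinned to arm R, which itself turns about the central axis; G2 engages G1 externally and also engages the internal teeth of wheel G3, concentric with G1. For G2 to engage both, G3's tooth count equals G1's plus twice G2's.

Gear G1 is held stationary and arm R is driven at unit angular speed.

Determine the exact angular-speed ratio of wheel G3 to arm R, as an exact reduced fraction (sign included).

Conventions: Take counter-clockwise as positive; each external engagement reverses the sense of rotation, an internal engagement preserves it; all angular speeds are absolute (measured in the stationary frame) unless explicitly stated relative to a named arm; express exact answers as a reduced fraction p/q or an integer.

recognized (axles ride arm R): planetary set, 18/22/62 teeth
ring teeth: 18 + 2·22 = 62
18(ω_sun−ω_arm) = −62(ω_ring−ω_arm),  ω_sun = 0, ω_arm = 1
ω_ring = 1 − (18/62)(0−1) = 40/31
ω_out/ω_in = 40/31

40/31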